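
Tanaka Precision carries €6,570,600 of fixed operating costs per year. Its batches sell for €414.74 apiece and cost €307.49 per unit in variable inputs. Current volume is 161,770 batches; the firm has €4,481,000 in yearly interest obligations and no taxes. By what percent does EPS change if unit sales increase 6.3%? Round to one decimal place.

Contribution at this volume is 161,770 × €107.25 = €17,349,832.50.
Subtracting fixed costs: EBIT = €17,349,832.50 − €6,570,600 = €10,779,232.50.
Interest = €4,481,000.00, so EBIT − I = €6,298,232.50.
Degree of combined leverage = contribution ÷ (EBIT − I) = €17,349,832.50 ÷ €6,298,232.50 = 2.7547.
%ΔEPS = DCL × %ΔSales = 2.7547 × +6.3% = +17.4%.

+17.4%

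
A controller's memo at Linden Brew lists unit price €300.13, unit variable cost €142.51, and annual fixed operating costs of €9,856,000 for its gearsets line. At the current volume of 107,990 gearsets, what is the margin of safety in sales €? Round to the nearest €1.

Contribution margin per unit = €300.13 − €142.51 = €157.62. Break-even units = €9,856,000 ÷ €157.62 = 62,530.14; break-even revenue = 62,530.14 × €300.13 = €18,767,169.65.
Current sales = 107,990 × €300.13 = €32,411,038.70.
Margin of safety = €32,411,038.70 − €18,767,169.65 = €13,643,869.

€13,643,869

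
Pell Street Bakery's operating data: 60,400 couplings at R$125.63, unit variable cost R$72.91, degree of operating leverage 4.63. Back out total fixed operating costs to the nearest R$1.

Total contribution margin = 60,400 × R$52.72 = R$3,184,288.00.
Since DOL = CM ÷ EBIT, EBIT = R$3,184,288.00 ÷ 4.63 = R$687,751.19.
And FC = contribution − EBIT = R$3,184,288.00 − R$687,751.19 = R$2,496,537.

R$2,496,537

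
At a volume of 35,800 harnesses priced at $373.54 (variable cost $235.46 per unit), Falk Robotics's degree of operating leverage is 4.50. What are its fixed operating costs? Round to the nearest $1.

At 35,800 units, contribution = 35,800 × $138.08 = $4,943,264.00.
Since DOL = CM ÷ EBIT, EBIT = $4,943,264.00 ÷ 4.50 = $1,098,503.11.
Fixed costs = CM − EBIT = $4,943,264.00 − $1,098,503.11 = $3,844,761.

$3,844,761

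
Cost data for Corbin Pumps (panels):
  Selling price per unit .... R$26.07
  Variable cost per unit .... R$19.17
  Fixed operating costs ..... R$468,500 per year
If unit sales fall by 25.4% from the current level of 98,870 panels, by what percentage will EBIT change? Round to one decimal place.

Total contribution margin = 98,870 × R$6.90 = R$682,203.00.
Subtracting fixed costs: EBIT = R$682,203.00 − R$468,500 = R$213,703.00.
So DOL = total CM / EBIT = R$682,203.00 / R$213,703.00 = 3.1923.
So EBIT moves 3.1923 × (-25.4%) = -81.1%.

-81.1%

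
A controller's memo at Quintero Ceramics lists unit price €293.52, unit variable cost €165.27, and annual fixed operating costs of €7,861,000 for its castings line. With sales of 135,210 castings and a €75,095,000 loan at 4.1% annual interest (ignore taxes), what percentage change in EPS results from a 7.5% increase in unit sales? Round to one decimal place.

At 135,210 units, contribution = 135,210 × €128.25 = €17,340,682.50.
EBIT = €17,340,682.50 − €7,861,000 = €9,479,682.50.
Interest = €3,078,895.00, so EBIT − I = €6,400,787.50.
Degree of combined leverage = contribution ÷ (EBIT − I) = €17,340,682.50 ÷ €6,400,787.50 = 2.7091.
EPS therefore changes by 2.7091 × (+7.5%) = +20.3%.

+20.3%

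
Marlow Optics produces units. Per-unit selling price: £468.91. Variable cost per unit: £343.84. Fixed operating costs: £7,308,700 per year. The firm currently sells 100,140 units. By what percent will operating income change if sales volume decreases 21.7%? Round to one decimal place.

Contribution at this volume is 100,140 × £125.07 = £12,524,509.80.
EBIT = £12,524,509.80 − £7,308,700 = £5,215,809.80.
DOL = contribution ÷ EBIT = £12,524,509.80 ÷ £5,215,809.80 = 2.4013.
%ΔEBIT = DOL × %ΔSales = 2.4013 × -21.7% = -52.1%.

-52.1%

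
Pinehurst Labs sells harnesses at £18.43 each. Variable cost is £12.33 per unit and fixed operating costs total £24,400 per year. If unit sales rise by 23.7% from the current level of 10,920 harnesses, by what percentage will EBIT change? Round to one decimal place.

+37.4%

Contribution at this volume is 10,920 × £6.10 = £66,612.00.
Operating income = contribution − fixed costs = £66,612.00 − £24,400 = £42,212.00.
DOL = contribution ÷ EBIT = £66,612.00 ÷ £42,212.00 = 1.5780.
%ΔEBIT = DOL × %ΔSales = 1.5780 × +23.7% = +37.4%.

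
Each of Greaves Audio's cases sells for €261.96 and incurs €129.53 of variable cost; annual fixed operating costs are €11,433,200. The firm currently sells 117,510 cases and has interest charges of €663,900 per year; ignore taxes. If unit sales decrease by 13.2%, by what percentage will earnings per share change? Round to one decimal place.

-59.3%

Contribution at this volume is 117,510 × €132.43 = €15,561,849.30.
Operating income = contribution − fixed costs = €15,561,849.30 − €11,433,200 = €4,128,649.30.
After interest of €663,900.00, pre-tax earnings = €3,464,749.30.
DCL = total CM / (EBIT − I) = €15,561,849.30 / €3,464,749.30 = 4.4915.
%ΔEPS = DCL × %ΔSales = 4.4915 × -13.2% = -59.3%.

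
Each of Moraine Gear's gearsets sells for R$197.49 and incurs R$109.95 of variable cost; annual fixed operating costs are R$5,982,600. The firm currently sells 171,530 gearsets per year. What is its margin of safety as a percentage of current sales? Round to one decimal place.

60.2%

Unit CM = price − variable cost = R$197.49 − R$109.95 = R$87.54. Break-even units = R$5,982,600 ÷ R$87.54 = 68,341.33; break-even revenue = 68,341.33 × R$197.49 = R$13,496,729.20.
Current sales = 171,530 × R$197.49 = R$33,875,459.70.
Margin of safety = (R$33,875,459.70 − R$13,496,729.20) ÷ R$33,875,459.70 = 60.2%.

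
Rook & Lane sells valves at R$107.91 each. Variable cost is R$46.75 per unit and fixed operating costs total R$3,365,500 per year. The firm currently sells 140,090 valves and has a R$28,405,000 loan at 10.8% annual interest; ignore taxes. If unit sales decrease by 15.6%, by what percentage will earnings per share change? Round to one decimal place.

Contribution at this volume is 140,090 × R$61.16 = R$8,567,904.40.
Operating income = contribution − fixed costs = R$8,567,904.40 − R$3,365,500 = R$5,202,404.40.
Interest = R$3,067,740.00, so EBIT − I = R$2,134,664.40.
Degree of combined leverage = contribution ÷ (EBIT − I) = R$8,567,904.40 ÷ R$2,134,664.40 = 4.0137.
%ΔEPS = DCL × %ΔSales = 4.0137 × -15.6% = -62.6%.

-62.6%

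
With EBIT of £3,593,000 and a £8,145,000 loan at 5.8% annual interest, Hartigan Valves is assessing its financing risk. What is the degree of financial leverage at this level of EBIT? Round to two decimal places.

Annual interest charges come to £472,410.00.
Degree of financial leverage = EBIT / (EBIT − interest) = £3,593,000 / £3,120,590.00 = 1.1514.

1.15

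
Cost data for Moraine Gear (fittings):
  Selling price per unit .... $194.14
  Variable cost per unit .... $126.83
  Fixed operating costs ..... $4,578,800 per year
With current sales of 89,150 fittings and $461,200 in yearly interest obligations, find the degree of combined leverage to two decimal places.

At 89,150 units, contribution = 89,150 × $67.31 = $6,000,686.50.
Subtracting fixed costs: EBIT = $6,000,686.50 − $4,578,800 = $1,421,886.50. Interest = $461,200.00.
DOL = $6,000,686.50 ÷ $1,421,886.50 = 4.2202; DFL = $1,421,886.50 ÷ $960,686.50 = 1.4801.
DCL = DOL × DFL = 4.2202 × 1.4801 = 6.2463.

6.25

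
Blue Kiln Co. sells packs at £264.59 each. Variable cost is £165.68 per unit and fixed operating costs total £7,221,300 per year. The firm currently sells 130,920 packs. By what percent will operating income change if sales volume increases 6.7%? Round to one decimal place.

Total contribution margin = 130,920 × £98.91 = £12,949,297.20.
Operating income = contribution − fixed costs = £12,949,297.20 − £7,221,300 = £5,727,997.20.
DOL = contribution ÷ EBIT = £12,949,297.20 ÷ £5,727,997.20 = 2.2607.
So EBIT moves 2.2607 × (+6.7%) = +15.1%.

+15.1%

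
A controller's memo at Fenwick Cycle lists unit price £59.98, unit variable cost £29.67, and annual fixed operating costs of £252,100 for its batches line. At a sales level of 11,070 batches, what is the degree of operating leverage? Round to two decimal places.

4.02

At 11,070 units, contribution = 11,070 × £30.31 = £335,531.70.
EBIT = £335,531.70 − £252,100 = £83,431.70.
DOL = contribution ÷ EBIT = £335,531.70 ÷ £83,431.70 = 4.0216.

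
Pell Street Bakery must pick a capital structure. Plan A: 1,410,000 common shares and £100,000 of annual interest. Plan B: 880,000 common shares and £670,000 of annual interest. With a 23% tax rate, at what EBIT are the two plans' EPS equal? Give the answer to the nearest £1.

£1,616,415

At indifference, (EBIT − 100,000)(1 − t)/1,410,000 = (EBIT − 670,000)(1 − t)/880,000.
The (1 − t) factor cancels: (EBIT − 100,000) × 880,000 = (EBIT − 670,000) × 1,410,000.
EBIT × (1,410,000 − 880,000) = 670,000 × 1,410,000 − 100,000 × 880,000 = 856,700,000,000, so EBIT = 856,700,000,000 ÷ 530,000 = 1,616,415.09.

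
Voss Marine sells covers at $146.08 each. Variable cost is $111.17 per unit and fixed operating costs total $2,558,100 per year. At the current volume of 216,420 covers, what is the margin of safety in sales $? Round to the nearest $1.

Each unit contributes $146.08 − $111.17 = $34.91. Break-even units = $2,558,100 ÷ $34.91 = 73,277.00; break-even revenue = 73,277.00 × $146.08 = $10,704,303.87.
Current sales = 216,420 × $146.08 = $31,614,633.60.
Margin of safety = $31,614,633.60 − $10,704,303.87 = $20,910,330.

$20,910,330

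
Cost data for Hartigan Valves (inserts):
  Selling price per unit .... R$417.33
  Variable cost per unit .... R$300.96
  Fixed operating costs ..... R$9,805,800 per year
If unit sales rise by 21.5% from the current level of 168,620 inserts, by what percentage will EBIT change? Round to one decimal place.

Total contribution margin = 168,620 × R$116.37 = R$19,622,309.40.
Operating income = contribution − fixed costs = R$19,622,309.40 − R$9,805,800 = R$9,816,509.40.
DOL = contribution ÷ EBIT = R$19,622,309.40 ÷ R$9,816,509.40 = 1.9989.
%ΔEBIT = DOL × %ΔSales = 1.9989 × +21.5% = +43.0%.

+43.0%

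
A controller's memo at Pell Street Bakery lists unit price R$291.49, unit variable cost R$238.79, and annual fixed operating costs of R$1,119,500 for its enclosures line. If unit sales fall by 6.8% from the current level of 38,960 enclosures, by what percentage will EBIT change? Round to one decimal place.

-15.0%

Contribution at this volume is 38,960 × R$52.70 = R$2,053,192.00.
EBIT = R$2,053,192.00 − R$1,119,500 = R$933,692.00.
Degree of operating leverage = R$2,053,192.00 / R$933,692.00 = 2.1990.
%ΔEBIT = DOL × %ΔSales = 2.1990 × -6.8% = -15.0%.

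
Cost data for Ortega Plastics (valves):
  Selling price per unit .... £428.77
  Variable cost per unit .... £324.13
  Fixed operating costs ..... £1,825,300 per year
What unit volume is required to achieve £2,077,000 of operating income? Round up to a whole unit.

37,293 valves

Each unit contributes £428.77 − £324.13 = £104.64.
Need Q such that Q × £104.64 − £1,825,300 = £2,077,000, i.e. Q = £3,902,300 / £104.64 = 37,292.62 → 37,293.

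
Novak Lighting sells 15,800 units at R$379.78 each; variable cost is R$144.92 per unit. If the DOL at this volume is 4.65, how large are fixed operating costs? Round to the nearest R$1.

R$2,912,769

Contribution at this volume is 15,800 × R$234.86 = R$3,710,788.00.
Since DOL = CM ÷ EBIT, EBIT = R$3,710,788.00 ÷ 4.65 = R$798,018.92.
And FC = contribution − EBIT = R$3,710,788.00 − R$798,018.92 = R$2,912,769.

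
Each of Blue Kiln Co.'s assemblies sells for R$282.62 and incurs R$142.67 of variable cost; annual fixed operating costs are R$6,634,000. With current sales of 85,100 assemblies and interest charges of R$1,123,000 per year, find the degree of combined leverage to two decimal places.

Contribution at this volume is 85,100 × R$139.95 = R$11,909,745.00.
EBIT = R$11,909,745.00 − R$6,634,000 = R$5,275,745.00. Interest = R$1,123,000.00, so EBIT − I = R$4,152,745.00.
Degree of total leverage = total CM / (EBIT − interest) = R$11,909,745.00 / R$4,152,745.00 = 2.8679.

2.87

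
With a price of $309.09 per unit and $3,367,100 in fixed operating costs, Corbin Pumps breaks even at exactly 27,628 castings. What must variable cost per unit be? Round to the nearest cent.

$187.22

At break-even, FC = Q × (P − VC), so P − VC = $3,367,100 ÷ 27,628 = $121.8727.
Hence VC = price − CM = $309.09 − $121.8727 = $187.22.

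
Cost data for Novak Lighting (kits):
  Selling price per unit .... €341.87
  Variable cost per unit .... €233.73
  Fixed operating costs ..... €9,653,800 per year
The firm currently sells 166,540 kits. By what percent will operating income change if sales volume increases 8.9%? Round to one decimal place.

+19.2%

Total contribution margin = 166,540 × €108.14 = €18,009,635.60.
EBIT = €18,009,635.60 − €9,653,800 = €8,355,835.60.
So DOL = total CM / EBIT = €18,009,635.60 / €8,355,835.60 = 2.1553.
Operating income changes by 2.1553 × +8.9% = +19.2%.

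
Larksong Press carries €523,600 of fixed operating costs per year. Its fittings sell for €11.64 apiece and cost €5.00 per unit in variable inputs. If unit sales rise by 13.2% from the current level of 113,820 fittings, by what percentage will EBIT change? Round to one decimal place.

+43.0%

Contribution at this volume is 113,820 × €6.64 = €755,764.80.
Subtracting fixed costs: EBIT = €755,764.80 − €523,600 = €232,164.80.
Degree of operating leverage = €755,764.80 / €232,164.80 = 3.2553.
%ΔEBIT = DOL × %ΔSales = 3.2553 × +13.2% = +43.0%.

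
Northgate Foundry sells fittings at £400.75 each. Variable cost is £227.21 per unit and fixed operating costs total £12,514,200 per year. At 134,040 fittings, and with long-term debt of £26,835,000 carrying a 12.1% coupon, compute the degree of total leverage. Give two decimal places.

3.10

Contribution at this volume is 134,040 × £173.54 = £23,261,301.60.
EBIT = £23,261,301.60 − £12,514,200 = £10,747,101.60. Interest = £3,247,035.00.
DOL = £23,261,301.60 ÷ £10,747,101.60 = 2.1644; DFL = £10,747,101.60 ÷ £7,500,066.60 = 1.4329.
Combined leverage = 2.1644 × 1.4329 = 3.1014.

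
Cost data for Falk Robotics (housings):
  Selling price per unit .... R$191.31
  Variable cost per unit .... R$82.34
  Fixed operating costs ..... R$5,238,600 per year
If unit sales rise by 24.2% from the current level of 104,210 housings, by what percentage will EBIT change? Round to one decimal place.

+44.9%

Total contribution margin = 104,210 × R$108.97 = R$11,355,763.70.
Subtracting fixed costs: EBIT = R$11,355,763.70 − R$5,238,600 = R$6,117,163.70.
So DOL = total CM / EBIT = R$11,355,763.70 / R$6,117,163.70 = 1.8564.
%ΔEBIT = DOL × %ΔSales = 1.8564 × +24.2% = +44.9%.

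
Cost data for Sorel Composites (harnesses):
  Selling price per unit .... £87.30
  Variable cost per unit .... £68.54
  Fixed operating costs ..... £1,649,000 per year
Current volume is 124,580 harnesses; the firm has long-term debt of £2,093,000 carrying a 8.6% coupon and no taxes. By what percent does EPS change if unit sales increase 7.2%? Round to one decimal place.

+33.1%

At 124,580 units, contribution = 124,580 × £18.76 = £2,337,120.80.
Operating income = contribution − fixed costs = £2,337,120.80 − £1,649,000 = £688,120.80.
After interest of £179,998.00, pre-tax earnings = £508,122.80.
Degree of combined leverage = contribution ÷ (EBIT − I) = £2,337,120.80 ÷ £508,122.80 = 4.5995.
%ΔEPS = DCL × %ΔSales = 4.5995 × +7.2% = +33.1%.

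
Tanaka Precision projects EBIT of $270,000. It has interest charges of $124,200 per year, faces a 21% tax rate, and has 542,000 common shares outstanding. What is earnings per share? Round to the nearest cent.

Interest = $124,200.00, so EBT = $270,000 − $124,200.00 = $145,800.00.
Net income = $145,800.00 × (1 − 0.21) = $115,182.00.
Per share: $115,182.00 / 542,000 shares = $0.21.

$0.21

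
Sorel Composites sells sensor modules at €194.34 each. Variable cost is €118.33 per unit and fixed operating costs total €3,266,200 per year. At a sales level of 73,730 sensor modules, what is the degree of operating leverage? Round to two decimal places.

2.40

Total contribution margin = 73,730 × €76.01 = €5,604,217.30.
Operating income = contribution − fixed costs = €5,604,217.30 − €3,266,200 = €2,338,017.30.
DOL = contribution ÷ EBIT = €5,604,217.30 ÷ €2,338,017.30 = 2.3970.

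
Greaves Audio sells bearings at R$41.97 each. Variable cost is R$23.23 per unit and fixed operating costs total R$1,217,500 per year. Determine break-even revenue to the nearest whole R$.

R$2,726,706

CM per unit = R$41.97 − R$23.23 = R$18.74; CM ratio = R$18.74 / R$41.97 = 0.4465.
Break-even sales = FC ÷ CM ratio = R$1,217,500 × R$41.97 / R$18.74 = R$2,726,706.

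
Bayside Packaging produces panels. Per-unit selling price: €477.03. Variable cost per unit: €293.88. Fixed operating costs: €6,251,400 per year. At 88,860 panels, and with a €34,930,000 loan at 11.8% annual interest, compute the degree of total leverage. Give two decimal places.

2.76

At 88,860 units, contribution = 88,860 × €183.15 = €16,274,709.00.
Operating income = contribution − fixed costs = €16,274,709.00 − €6,251,400 = €10,023,309.00. Interest = €4,121,740.00, so EBIT − I = €5,901,569.00.
Degree of total leverage = total CM / (EBIT − interest) = €16,274,709.00 / €5,901,569.00 = 2.7577.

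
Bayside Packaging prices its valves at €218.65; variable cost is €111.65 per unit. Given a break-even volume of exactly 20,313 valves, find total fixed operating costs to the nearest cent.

€2,173,491.00

Each unit contributes €218.65 − €111.65 = €107.00.
Fixed costs = break-even units × CM = 20,313 × €107.00 = €2,173,491.00.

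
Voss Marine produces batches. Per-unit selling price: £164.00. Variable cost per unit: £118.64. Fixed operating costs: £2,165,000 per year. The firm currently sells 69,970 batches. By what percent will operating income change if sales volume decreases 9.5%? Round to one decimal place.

-29.9%

Contribution at this volume is 69,970 × £45.36 = £3,173,839.20.
Operating income = contribution − fixed costs = £3,173,839.20 − £2,165,000 = £1,008,839.20.
Degree of operating leverage = £3,173,839.20 / £1,008,839.20 = 3.1460.
So EBIT moves 3.1460 × (-9.5%) = -29.9%.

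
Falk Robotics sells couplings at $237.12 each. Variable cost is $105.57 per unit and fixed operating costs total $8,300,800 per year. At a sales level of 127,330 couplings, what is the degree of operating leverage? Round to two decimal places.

Total contribution margin = 127,330 × $131.55 = $16,750,261.50.
Subtracting fixed costs: EBIT = $16,750,261.50 − $8,300,800 = $8,449,461.50.
Degree of operating leverage = $16,750,261.50 / $8,449,461.50 = 1.9824.

1.98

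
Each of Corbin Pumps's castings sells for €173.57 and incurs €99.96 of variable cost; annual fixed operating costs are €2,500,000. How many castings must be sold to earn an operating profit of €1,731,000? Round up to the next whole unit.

Unit CM = price − variable cost = €173.57 − €99.96 = €73.61.
Required volume = (fixed costs + target profit) ÷ CM = (€2,500,000 + €1,731,000) ÷ €73.61 = 57,478.60, so 57,479 castings.

57,479 castings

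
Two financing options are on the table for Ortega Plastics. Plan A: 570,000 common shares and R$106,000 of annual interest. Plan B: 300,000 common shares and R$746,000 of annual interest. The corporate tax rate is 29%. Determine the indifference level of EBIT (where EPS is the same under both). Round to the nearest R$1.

R$1,457,111

At indifference, (EBIT − 106,000)(1 − t)/570,000 = (EBIT − 746,000)(1 − t)/300,000.
The (1 − t) factor cancels: (EBIT − 106,000) × 300,000 = (EBIT − 746,000) × 570,000.
EBIT × (570,000 − 300,000) = 746,000 × 570,000 − 106,000 × 300,000 = 393,420,000,000, so EBIT = 393,420,000,000 ÷ 270,000 = 1,457,111.11.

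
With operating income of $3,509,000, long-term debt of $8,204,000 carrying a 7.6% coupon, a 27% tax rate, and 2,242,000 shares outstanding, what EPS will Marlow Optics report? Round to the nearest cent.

$0.94

Interest = $623,504.00, so EBT = $3,509,000 − $623,504.00 = $2,885,496.00.
Net income = $2,885,496.00 × (1 − 0.27) = $2,106,412.08.
Per share: $2,106,412.08 / 2,242,000 shares = $0.94.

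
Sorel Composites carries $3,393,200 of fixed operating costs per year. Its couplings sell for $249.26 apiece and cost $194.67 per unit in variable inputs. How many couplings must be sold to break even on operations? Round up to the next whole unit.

62,158 couplings

Each unit contributes $249.26 − $194.67 = $54.59.
Break-even Q = $3,393,200 / $54.59 = 62,157.90 → 62,158 couplings.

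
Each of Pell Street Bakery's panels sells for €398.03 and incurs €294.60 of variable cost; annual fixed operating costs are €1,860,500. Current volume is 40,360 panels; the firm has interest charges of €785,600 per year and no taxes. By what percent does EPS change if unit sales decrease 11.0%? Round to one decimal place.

Contribution at this volume is 40,360 × €103.43 = €4,174,434.80.
Operating income = contribution − fixed costs = €4,174,434.80 − €1,860,500 = €2,313,934.80.
After interest of €785,600.00, pre-tax earnings = €1,528,334.80.
Degree of combined leverage = contribution ÷ (EBIT − I) = €4,174,434.80 ÷ €1,528,334.80 = 2.7314.
%ΔEPS = DCL × %ΔSales = 2.7314 × -11.0% = -30.0%.

-30.0%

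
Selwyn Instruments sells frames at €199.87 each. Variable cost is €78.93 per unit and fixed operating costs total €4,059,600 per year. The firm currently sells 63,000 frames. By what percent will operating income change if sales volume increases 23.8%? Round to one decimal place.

+50.9%

At 63,000 units, contribution = 63,000 × €120.94 = €7,619,220.00.
Operating income = contribution − fixed costs = €7,619,220.00 − €4,059,600 = €3,559,620.00.
Degree of operating leverage = €7,619,220.00 / €3,559,620.00 = 2.1405.
%ΔEBIT = DOL × %ΔSales = 2.1405 × +23.8% = +50.9%.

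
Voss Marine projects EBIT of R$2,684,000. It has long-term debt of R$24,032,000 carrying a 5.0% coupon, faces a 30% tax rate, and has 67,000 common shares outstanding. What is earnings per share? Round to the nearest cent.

Pre-tax income = R$2,684,000 − R$1,201,600.00 = R$1,482,400.00.
After tax at 30%: net income = R$1,482,400.00 × 0.70 = R$1,037,680.00.
EPS = R$1,037,680.00 ÷ 67,000 = R$15.49.

R$15.49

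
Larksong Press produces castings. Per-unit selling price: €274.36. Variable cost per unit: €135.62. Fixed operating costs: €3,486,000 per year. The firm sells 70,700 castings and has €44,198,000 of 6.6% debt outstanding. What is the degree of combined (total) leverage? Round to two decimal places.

2.88

Contribution at this volume is 70,700 × €138.74 = €9,808,918.00.
Subtracting fixed costs: EBIT = €9,808,918.00 − €3,486,000 = €6,322,918.00. Interest = €2,917,068.00.
DOL = €9,808,918.00 ÷ €6,322,918.00 = 1.5513; DFL = €6,322,918.00 ÷ €3,405,850.00 = 1.8565.
Combined leverage = 1.5513 × 1.8565 = 2.8800.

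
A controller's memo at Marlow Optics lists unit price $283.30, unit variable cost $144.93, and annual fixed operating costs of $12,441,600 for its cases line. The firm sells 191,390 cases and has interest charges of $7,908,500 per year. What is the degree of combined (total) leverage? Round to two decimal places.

4.32

Contribution at this volume is 191,390 × $138.37 = $26,482,634.30.
EBIT = $26,482,634.30 − $12,441,600 = $14,041,034.30. Interest = $7,908,500.00.
DOL = $26,482,634.30 ÷ $14,041,034.30 = 1.8861; DFL = $14,041,034.30 ÷ $6,132,534.30 = 2.2896.
Combined leverage = 1.8861 × 2.2896 = 4.3184.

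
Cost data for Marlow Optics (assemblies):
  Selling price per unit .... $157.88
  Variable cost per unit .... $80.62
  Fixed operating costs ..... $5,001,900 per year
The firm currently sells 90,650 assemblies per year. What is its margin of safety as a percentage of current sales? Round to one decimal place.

28.6%

Contribution margin per unit = $157.88 − $80.62 = $77.26. Break-even units = $5,001,900 ÷ $77.26 = 64,741.13; break-even revenue = 64,741.13 × $157.88 = $10,221,330.21.
Actual sales revenue = 90,650 × $157.88 = $14,311,822.00.
Margin of safety = ($14,311,822.00 − $10,221,330.21) ÷ $14,311,822.00 = 28.6%.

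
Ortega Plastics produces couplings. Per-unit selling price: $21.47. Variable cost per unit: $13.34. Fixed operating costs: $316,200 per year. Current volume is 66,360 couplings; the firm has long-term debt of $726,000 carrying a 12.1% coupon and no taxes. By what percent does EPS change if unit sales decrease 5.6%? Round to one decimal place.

Total contribution margin = 66,360 × $8.13 = $539,506.80.
Subtracting fixed costs: EBIT = $539,506.80 − $316,200 = $223,306.80.
Interest = $87,846.00, so EBIT − I = $135,460.80.
Degree of combined leverage = contribution ÷ (EBIT − I) = $539,506.80 ÷ $135,460.80 = 3.9828.
EPS therefore changes by 3.9828 × (-5.6%) = -22.3%.

-22.3%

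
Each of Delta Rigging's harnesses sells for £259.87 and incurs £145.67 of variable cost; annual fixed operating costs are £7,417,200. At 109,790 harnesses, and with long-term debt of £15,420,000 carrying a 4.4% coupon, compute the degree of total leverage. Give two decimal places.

2.82

Total contribution margin = 109,790 × £114.20 = £12,538,018.00.
EBIT = £12,538,018.00 − £7,417,200 = £5,120,818.00. Interest = £678,480.00.
DOL = £12,538,018.00 ÷ £5,120,818.00 = 2.4484; DFL = £5,120,818.00 ÷ £4,442,338.00 = 1.1527.
Combined leverage = 2.4484 × 1.1527 = 2.8223.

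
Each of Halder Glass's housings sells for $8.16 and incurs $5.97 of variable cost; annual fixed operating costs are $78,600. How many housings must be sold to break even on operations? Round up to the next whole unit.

Each unit contributes $8.16 − $5.97 = $2.19.
Units to break even: $78,600 ÷ $2.19 = 35,890.41, rounded up to 35,891.

35,891 housings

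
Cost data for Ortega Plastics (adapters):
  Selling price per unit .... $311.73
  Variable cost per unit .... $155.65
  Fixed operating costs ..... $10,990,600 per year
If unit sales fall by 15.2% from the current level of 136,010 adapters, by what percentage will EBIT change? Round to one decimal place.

-31.5%

At 136,010 units, contribution = 136,010 × $156.08 = $21,228,440.80.
Subtracting fixed costs: EBIT = $21,228,440.80 − $10,990,600 = $10,237,840.80.
So DOL = total CM / EBIT = $21,228,440.80 / $10,237,840.80 = 2.0735.
Operating income changes by 2.0735 × -15.2% = -31.5%.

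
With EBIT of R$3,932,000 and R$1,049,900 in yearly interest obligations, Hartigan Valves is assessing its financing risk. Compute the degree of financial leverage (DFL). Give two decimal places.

1.36

Annual interest charges come to R$1,049,900.00.
Degree of financial leverage = EBIT / (EBIT − interest) = R$3,932,000 / R$2,882,100.00 = 1.3643.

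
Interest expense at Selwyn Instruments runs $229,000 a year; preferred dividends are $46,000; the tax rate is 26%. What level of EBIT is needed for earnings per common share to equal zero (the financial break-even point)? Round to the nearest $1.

$291,162

Preferred dividends are paid after tax, so their pre-tax equivalent is $46,000 ÷ (1 − 0.26) = $62,162.16.
Financial break-even EBIT = interest + D_p ÷ (1 − t) = $229,000 + $62,162.16 = $291,162.16.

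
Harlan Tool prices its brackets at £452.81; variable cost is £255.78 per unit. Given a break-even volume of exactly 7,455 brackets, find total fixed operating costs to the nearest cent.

£1,468,858.65

Contribution margin per unit = £452.81 − £255.78 = £197.03.
Fixed costs = break-even units × CM = 7,455 × £197.03 = £1,468,858.65.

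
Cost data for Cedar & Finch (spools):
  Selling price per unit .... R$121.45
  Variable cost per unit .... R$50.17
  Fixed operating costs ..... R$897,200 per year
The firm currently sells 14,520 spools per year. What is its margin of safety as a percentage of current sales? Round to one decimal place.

Each unit contributes R$121.45 − R$50.17 = R$71.28. Break-even units = R$897,200 ÷ R$71.28 = 12,586.98; break-even revenue = 12,586.98 × R$121.45 = R$1,528,688.83.
Current sales = 14,520 × R$121.45 = R$1,763,454.00.
Margin of safety = (R$1,763,454.00 − R$1,528,688.83) ÷ R$1,763,454.00 = 13.3%.

13.3%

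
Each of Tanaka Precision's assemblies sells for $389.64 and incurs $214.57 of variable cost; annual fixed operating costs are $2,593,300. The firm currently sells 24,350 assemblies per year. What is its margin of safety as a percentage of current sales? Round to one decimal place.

Unit CM = price − variable cost = $389.64 − $214.57 = $175.07. Break-even units = $2,593,300 ÷ $175.07 = 14,812.93; break-even revenue = 14,812.93 × $389.64 = $5,771,710.81.
Current sales = 24,350 × $389.64 = $9,487,734.00.
Margin of safety = ($9,487,734.00 − $5,771,710.81) ÷ $9,487,734.00 = 39.2%.

39.2%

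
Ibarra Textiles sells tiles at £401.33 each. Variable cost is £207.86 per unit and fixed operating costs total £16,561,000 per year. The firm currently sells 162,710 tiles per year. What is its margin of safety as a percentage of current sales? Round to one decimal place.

Each unit contributes £401.33 − £207.86 = £193.47. Break-even units = £16,561,000 ÷ £193.47 = 85,599.83; break-even revenue = 85,599.83 × £401.33 = £34,353,781.62.
Actual sales revenue = 162,710 × £401.33 = £65,300,404.30.
Margin of safety = (£65,300,404.30 − £34,353,781.62) ÷ £65,300,404.30 = 47.4%.

47.4%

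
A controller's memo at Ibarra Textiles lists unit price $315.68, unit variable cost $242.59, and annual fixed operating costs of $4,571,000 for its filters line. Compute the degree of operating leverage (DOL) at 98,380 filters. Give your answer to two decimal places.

2.74

Total contribution margin = 98,380 × $73.09 = $7,190,594.20.
Subtracting fixed costs: EBIT = $7,190,594.20 − $4,571,000 = $2,619,594.20.
Degree of operating leverage = $7,190,594.20 / $2,619,594.20 = 2.7449.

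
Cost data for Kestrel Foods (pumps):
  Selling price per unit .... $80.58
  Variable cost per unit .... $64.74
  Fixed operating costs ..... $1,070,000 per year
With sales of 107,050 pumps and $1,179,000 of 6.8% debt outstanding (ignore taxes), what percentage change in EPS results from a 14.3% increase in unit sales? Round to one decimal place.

Total contribution margin = 107,050 × $15.84 = $1,695,672.00.
Subtracting fixed costs: EBIT = $1,695,672.00 − $1,070,000 = $625,672.00.
Interest = $80,172.00, so EBIT − I = $545,500.00.
Degree of combined leverage = contribution ÷ (EBIT − I) = $1,695,672.00 ÷ $545,500.00 = 3.1085.
EPS therefore changes by 3.1085 × (+14.3%) = +44.5%.

+44.5%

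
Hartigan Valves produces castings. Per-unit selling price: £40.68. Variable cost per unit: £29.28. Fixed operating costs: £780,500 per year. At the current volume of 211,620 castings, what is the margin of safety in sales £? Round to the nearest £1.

£5,823,549

Contribution margin per unit = £40.68 − £29.28 = £11.40. Break-even units = £780,500 ÷ £11.40 = 68,464.91; break-even revenue = 68,464.91 × £40.68 = £2,785,152.63.
Current sales = 211,620 × £40.68 = £8,608,701.60.
Margin of safety = £8,608,701.60 − £2,785,152.63 = £5,823,549.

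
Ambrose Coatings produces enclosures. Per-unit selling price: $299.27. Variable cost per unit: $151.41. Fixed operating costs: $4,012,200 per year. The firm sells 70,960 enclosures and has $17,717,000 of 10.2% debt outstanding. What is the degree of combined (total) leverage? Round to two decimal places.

2.25

At 70,960 units, contribution = 70,960 × $147.86 = $10,492,145.60.
Subtracting fixed costs: EBIT = $10,492,145.60 − $4,012,200 = $6,479,945.60. Interest = $1,807,134.00.
DOL = $10,492,145.60 ÷ $6,479,945.60 = 1.6192; DFL = $6,479,945.60 ÷ $4,672,811.60 = 1.3867.
Combined leverage = 1.6192 × 1.3867 = 2.2453.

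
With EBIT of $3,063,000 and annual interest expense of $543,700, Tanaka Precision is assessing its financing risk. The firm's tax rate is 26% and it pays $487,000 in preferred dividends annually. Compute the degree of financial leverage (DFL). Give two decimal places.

Interest = $543,700.00.
Pre-tax preferred-dividend burden = $487,000 ÷ (1 − 0.26) = $658,108.11.
DFL = EBIT ÷ [EBIT − I − D_p/(1−t)] = $3,063,000 ÷ [$3,063,000 − $543,700.00 − $658,108.11] = $3,063,000 ÷ $1,861,191.89 = 1.6457.

1.65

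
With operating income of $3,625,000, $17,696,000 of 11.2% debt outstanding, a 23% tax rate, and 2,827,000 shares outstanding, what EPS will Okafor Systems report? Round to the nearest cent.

$0.45

Interest = $1,981,952.00, so EBT = $3,625,000 − $1,981,952.00 = $1,643,048.00.
After tax at 23%: net income = $1,643,048.00 × 0.77 = $1,265,146.96.
Per share: $1,265,146.96 / 2,827,000 shares = $0.45.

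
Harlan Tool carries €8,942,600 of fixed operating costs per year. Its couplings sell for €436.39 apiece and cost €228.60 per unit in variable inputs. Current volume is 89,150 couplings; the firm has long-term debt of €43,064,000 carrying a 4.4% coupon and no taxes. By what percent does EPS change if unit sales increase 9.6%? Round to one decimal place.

+23.1%

At 89,150 units, contribution = 89,150 × €207.79 = €18,524,478.50.
Operating income = contribution − fixed costs = €18,524,478.50 − €8,942,600 = €9,581,878.50.
Interest = €1,894,816.00, so EBIT − I = €7,687,062.50.
DCL = total CM / (EBIT − I) = €18,524,478.50 / €7,687,062.50 = 2.4098.
%ΔEPS = DCL × %ΔSales = 2.4098 × +9.6% = +23.1%.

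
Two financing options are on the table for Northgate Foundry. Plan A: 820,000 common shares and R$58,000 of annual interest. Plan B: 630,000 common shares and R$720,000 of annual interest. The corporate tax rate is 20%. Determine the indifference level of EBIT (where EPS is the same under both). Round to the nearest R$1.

R$2,915,053

At indifference, (EBIT − 58,000)(1 − t)/820,000 = (EBIT − 720,000)(1 − t)/630,000.
Cancelling (1 − t) and cross-multiplying: 630,000·(EBIT − 58,000) = 820,000·(EBIT − 720,000).
Solving, EBIT = (720,000·820,000 − 58,000·630,000) / (820,000 − 630,000) = 553,860,000,000 / 190,000 = 2,915,052.63.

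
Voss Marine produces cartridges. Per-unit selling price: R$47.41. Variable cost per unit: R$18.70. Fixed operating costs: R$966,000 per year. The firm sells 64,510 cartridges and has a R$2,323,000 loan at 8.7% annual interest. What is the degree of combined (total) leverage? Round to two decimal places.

Contribution at this volume is 64,510 × R$28.71 = R$1,852,082.10.
EBIT = R$1,852,082.10 − R$966,000 = R$886,082.10. Interest = R$202,101.00, so EBIT − I = R$683,981.10.
Degree of total leverage = total CM / (EBIT − interest) = R$1,852,082.10 / R$683,981.10 = 2.7078.

2.71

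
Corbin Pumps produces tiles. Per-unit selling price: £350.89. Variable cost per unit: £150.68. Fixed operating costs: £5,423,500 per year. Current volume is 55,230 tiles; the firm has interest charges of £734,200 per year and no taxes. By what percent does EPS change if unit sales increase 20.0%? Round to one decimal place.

+45.1%

At 55,230 units, contribution = 55,230 × £200.21 = £11,057,598.30.
Subtracting fixed costs: EBIT = £11,057,598.30 − £5,423,500 = £5,634,098.30.
After interest of £734,200.00, pre-tax earnings = £4,899,898.30.
DCL = total CM / (EBIT − I) = £11,057,598.30 / £4,899,898.30 = 2.2567.
%ΔEPS = DCL × %ΔSales = 2.2567 × +20.0% = +45.1%.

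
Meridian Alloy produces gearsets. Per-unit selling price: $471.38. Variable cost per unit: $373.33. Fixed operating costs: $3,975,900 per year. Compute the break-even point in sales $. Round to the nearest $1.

$19,114,327

CM per unit = $471.38 − $373.33 = $98.05; CM ratio = $98.05 / $471.38 = 0.2080.
Break-even sales = FC ÷ CM ratio = $3,975,900 × $471.38 / $98.05 = $19,114,327.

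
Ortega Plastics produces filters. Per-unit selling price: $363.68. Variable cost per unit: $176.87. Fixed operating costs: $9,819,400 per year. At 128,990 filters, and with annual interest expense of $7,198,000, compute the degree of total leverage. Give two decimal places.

At 128,990 units, contribution = 128,990 × $186.81 = $24,096,621.90.
Subtracting fixed costs: EBIT = $24,096,621.90 − $9,819,400 = $14,277,221.90. Interest = $7,198,000.00, so EBIT − I = $7,079,221.90.
Degree of total leverage = total CM / (EBIT − interest) = $24,096,621.90 / $7,079,221.90 = 3.4039.

3.40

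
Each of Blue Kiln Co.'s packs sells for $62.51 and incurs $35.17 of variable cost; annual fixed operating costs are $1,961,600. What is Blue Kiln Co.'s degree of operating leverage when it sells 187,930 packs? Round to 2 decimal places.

At 187,930 units, contribution = 187,930 × $27.34 = $5,138,006.20.
EBIT = $5,138,006.20 − $1,961,600 = $3,176,406.20.
DOL = contribution ÷ EBIT = $5,138,006.20 ÷ $3,176,406.20 = 1.6176.

1.62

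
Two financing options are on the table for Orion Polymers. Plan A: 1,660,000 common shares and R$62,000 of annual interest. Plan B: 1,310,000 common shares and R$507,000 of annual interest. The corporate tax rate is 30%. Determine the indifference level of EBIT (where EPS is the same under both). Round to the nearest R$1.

R$2,172,571

Set EPS_A = EPS_B: (EBIT − R$62,000)(1 − 0.30) ÷ 1,660,000 = (EBIT − R$507,000)(1 − 0.30) ÷ 1,310,000.
Cancelling (1 − t) and cross-multiplying: 1,310,000·(EBIT − 62,000) = 1,660,000·(EBIT − 507,000).
Solving, EBIT = (507,000·1,660,000 − 62,000·1,310,000) / (1,660,000 − 1,310,000) = 760,400,000,000 / 350,000 = 2,172,571.43.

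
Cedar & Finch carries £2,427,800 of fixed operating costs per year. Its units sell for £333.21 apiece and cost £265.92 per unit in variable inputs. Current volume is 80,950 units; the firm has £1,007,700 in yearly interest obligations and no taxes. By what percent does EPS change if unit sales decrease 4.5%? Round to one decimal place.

At 80,950 units, contribution = 80,950 × £67.29 = £5,447,125.50.
Subtracting fixed costs: EBIT = £5,447,125.50 − £2,427,800 = £3,019,325.50.
After interest of £1,007,700.00, pre-tax earnings = £2,011,625.50.
DCL = total CM / (EBIT − I) = £5,447,125.50 / £2,011,625.50 = 2.7078.
%ΔEPS = DCL × %ΔSales = 2.7078 × -4.5% = -12.2%.

-12.2%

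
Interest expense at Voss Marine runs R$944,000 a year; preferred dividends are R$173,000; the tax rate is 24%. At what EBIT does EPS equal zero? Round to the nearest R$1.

Preferred dividends are paid after tax, so their pre-tax equivalent is R$173,000 ÷ (1 − 0.24) = R$227,631.58.
Financial break-even EBIT = interest + D_p ÷ (1 − t) = R$944,000 + R$227,631.58 = R$1,171,631.58.

R$1,171,632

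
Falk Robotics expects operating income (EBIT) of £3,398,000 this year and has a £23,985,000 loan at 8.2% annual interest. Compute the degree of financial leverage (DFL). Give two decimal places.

2.37

Interest = £1,966,770.00.
DFL = EBIT ÷ (EBIT − I) = £3,398,000 ÷ (£3,398,000 − £1,966,770.00) = £3,398,000 ÷ £1,431,230.00 = 2.3742.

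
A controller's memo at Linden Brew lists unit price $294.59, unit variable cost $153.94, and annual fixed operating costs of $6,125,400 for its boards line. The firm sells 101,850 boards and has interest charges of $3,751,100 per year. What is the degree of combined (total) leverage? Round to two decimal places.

3.22

Total contribution margin = 101,850 × $140.65 = $14,325,202.50.
EBIT = $14,325,202.50 − $6,125,400 = $8,199,802.50. Interest = $3,751,100.00.
DOL = $14,325,202.50 ÷ $8,199,802.50 = 1.7470; DFL = $8,199,802.50 ÷ $4,448,702.50 = 1.8432.
Combined leverage = 1.7470 × 1.8432 = 3.2201.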